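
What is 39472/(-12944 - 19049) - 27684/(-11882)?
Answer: 16026458/14620801 ≈ 1.0961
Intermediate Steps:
39472/(-12944 - 19049) - 27684/(-11882) = 39472/(-31993) - 27684*(-1/11882) = 39472*(-1/31993) + 13842/5941 = -39472/31993 + 13842/5941 = 16026458/14620801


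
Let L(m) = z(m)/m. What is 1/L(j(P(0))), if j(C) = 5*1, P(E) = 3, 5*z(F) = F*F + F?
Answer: ⅚ ≈ 0.83333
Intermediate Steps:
z(F) = F/5 + F²/5 (z(F) = (F*F + F)/5 = (F² + F)/5 = (F + F²)/5 = F/5 + F²/5)
j(C) = 5
L(m) = ⅕ + m/5 (L(m) = (m*(1 + m)/5)/m = ⅕ + m/5)
1/L(j(P(0))) = 1/(⅕ + (⅕)*5) = 1/(⅕ + 1) = 1/(6/5) = ⅚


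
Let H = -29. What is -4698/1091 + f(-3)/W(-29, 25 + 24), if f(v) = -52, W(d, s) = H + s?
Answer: -37673/5455 ≈ -6.9061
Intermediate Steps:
W(d, s) = -29 + s
-4698/1091 + f(-3)/W(-29, 25 + 24) = -4698/1091 - 52/(-29 + (25 + 24)) = -4698*1/1091 - 52/(-29 + 49) = -4698/1091 - 52/20 = -4698/1091 - 52*1/20 = -4698/1091 - 13/5 = -37673/5455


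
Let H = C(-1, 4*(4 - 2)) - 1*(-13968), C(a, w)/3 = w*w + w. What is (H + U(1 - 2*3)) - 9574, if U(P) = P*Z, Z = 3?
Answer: 4595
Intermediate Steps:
U(P) = 3*P (U(P) = P*3 = 3*P)
C(a, w) = 3*w + 3*w**2 (C(a, w) = 3*(w*w + w) = 3*(w**2 + w) = 3*(w + w**2) = 3*w + 3*w**2)
H = 14184 (H = 3*(4*(4 - 2))*(1 + 4*(4 - 2)) - 1*(-13968) = 3*(4*2)*(1 + 4*2) + 13968 = 3*8*(1 + 8) + 13968 = 3*8*9 + 13968 = 216 + 13968 = 14184)
(H + U(1 - 2*3)) - 9574 = (14184 + 3*(1 - 2*3)) - 9574 = (14184 + 3*(1 - 6)) - 9574 = (14184 + 3*(-5)) - 9574 = (14184 - 15) - 9574 = 14169 - 9574 = 4595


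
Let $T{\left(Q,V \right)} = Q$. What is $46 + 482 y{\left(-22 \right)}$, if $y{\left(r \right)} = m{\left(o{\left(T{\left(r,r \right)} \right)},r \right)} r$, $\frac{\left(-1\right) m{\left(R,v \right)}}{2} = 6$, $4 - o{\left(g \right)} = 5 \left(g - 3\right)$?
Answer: $127294$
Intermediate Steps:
$o{\left(g \right)} = 19 - 5 g$ ($o{\left(g \right)} = 4 - 5 \left(g - 3\right) = 4 - 5 \left(-3 + g\right) = 4 - \left(-15 + 5 g\right) = 19 - 5 g$)
$m{\left(R,v \right)} = -12$ ($m{\left(R,v \right)} = \left(-2\right) 6 = -12$)
$y{\left(r \right)} = - 12 r$
$46 + 482 y{\left(-22 \right)} = 46 + 482 \left(\left(-12\right) \left(-22\right)\right) = 46 + 482 \cdot 264 = 46 + 127248 = 127294$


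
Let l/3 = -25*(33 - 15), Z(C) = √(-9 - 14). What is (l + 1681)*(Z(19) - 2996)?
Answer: -991676 + 331*I*√23 ≈ -9.9168e+5 + 1587.4*I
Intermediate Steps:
Z(C) = I*√23 (Z(C) = √(-23) = I*√23)
l = -1350 (l = 3*(-25*(33 - 15)) = 3*(-25*18) = 3*(-450) = -1350)
(l + 1681)*(Z(19) - 2996) = (-1350 + 1681)*(I*√23 - 2996) = 331*(-2996 + I*√23) = -991676 + 331*I*√23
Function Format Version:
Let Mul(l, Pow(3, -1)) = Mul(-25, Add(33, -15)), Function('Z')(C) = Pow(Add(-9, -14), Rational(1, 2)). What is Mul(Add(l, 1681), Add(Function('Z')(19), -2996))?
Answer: Add(-991676, Mul(331, I, Pow(23, Rational(1, 2)))) ≈ Add(-9.9168e+5, Mul(1587.4, I))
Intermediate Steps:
Function('Z')(C) = Mul(I, Pow(23, Rational(1, 2))) (Function('Z')(C) = Pow(-23, Rational(1, 2)) = Mul(I, Pow(23, Rational(1, 2))))
l = -1350 (l = Mul(3, Mul(-25, Add(33, -15))) = Mul(3, Mul(-25, 18)) = Mul(3, -450) = -1350)
Mul(Add(l, 1681), Add(Function('Z')(19), -2996)) = Mul(Add(-1350, 1681), Add(Mul(I, Pow(23, Rational(1, 2))), -2996)) = Mul(331, Add(-2996, Mul(I, Pow(23, Rational(1, 2))))) = Add(-991676, Mul(331, I, Pow(23, Rational(1, 2))))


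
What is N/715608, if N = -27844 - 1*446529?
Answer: -474373/715608 ≈ -0.66290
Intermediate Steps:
N = -474373 (N = -27844 - 446529 = -474373)
N/715608 = -474373/715608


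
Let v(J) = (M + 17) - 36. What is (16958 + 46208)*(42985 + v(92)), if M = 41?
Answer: 2716580162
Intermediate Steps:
v(J) = 22 (v(J) = (41 + 17) - 36 = 58 - 36 = 22)
(16958 + 46208)*(42985 + v(92)) = (16958 + 46208)*(42985 + 22) = 63166*43007 = 2716580162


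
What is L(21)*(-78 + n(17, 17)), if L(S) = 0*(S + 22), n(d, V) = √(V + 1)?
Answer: 0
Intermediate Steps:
n(d, V) = √(1 + V)
L(S) = 0 (L(S) = 0*(22 + S) = 0)
L(21)*(-78 + n(17, 17)) = 0*(-78 + √(1 + 17)) = 0*(-78 + √18) = 0*(-78 + 3*√2) = 0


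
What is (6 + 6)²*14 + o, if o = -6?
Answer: 2010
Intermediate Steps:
(6 + 6)²*14 + o = (6 + 6)²*14 - 6 = 12²*14 - 6 = 144*14 - 6 = 2016 - 6 = 2010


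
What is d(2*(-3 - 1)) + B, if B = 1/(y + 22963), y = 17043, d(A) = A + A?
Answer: -640095/40006 ≈ -16.000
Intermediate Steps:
d(A) = 2*A
B = 1/40006 (B = 1/(17043 + 22963) = 1/40006 ≈ 2.4996e-5)
d(2*(-3 - 1)) + B = 2*(2*(-3 - 1)) + 1/40006 = 2*(2*(-4)) + 1/40006 = 2*(-8) + 1/40006 = -16 + 1/40006 = -640095/40006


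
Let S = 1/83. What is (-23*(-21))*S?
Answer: 483/83 ≈ 5.8193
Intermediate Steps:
S = 1/83 ≈ 0.012048
(-23*(-21))*S = -23*(-21)*(1/83) = 483*(1/83) = 483/83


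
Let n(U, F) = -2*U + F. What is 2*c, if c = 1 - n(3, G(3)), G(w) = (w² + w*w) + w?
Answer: -28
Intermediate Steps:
G(w) = w + 2*w² (G(w) = (w² + w²) + w = 2*w² + w = w + 2*w²)
n(U, F) = F - 2*U
c = -14 (c = 1 - (3*(1 + 2*3) - 2*3) = 1 - (3*(1 + 6) - 6) = 1 - (3*7 - 6) = 1 - (21 - 6) = 1 - 1*15 = 1 - 15 = -14)
2*c = 2*(-14) = -28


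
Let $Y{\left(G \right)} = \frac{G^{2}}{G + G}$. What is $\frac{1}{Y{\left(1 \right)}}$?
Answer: $2$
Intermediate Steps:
$Y{\left(G \right)} = \frac{G}{2}$ ($Y{\left(G \right)} = \frac{G^{2}}{2 G} = \frac{1}{2 G} G^{2} = \frac{G}{2}$)
$\frac{1}{Y{\left(1 \right)}} = \frac{1}{\frac{1}{2} \cdot 1} = \frac{1}{\frac{1}{2}} = 2$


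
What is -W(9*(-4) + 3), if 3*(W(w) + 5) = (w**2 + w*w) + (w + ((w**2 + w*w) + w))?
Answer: -1425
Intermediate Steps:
W(w) = -5 + 2*w/3 + 4*w**2/3 (W(w) = -5 + ((w**2 + w*w) + (w + ((w**2 + w*w) + w)))/3 = -5 + ((w**2 + w**2) + (w + ((w**2 + w**2) + w)))/3 = -5 + (2*w**2 + (w + (2*w**2 + w)))/3 = -5 + (2*w**2 + (w + (w + 2*w**2)))/3 = -5 + (2*w**2 + (2*w + 2*w**2))/3 = -5 + (2*w + 4*w**2)/3 = -5 + (2*w/3 + 4*w**2/3) = -5 + 2*w/3 + 4*w**2/3)
-W(9*(-4) + 3) = -(-5 + 2*(9*(-4) + 3)/3 + 4*(9*(-4) + 3)**2/3) = -(-5 + 2*(-36 + 3)/3 + 4*(-36 + 3)**2/3) = -(-5 + (2/3)*(-33) + (4/3)*(-33)**2) = -(-5 - 22 + (4/3)*1089) = -(-5 - 22 + 1452) = -1*1425 = -1425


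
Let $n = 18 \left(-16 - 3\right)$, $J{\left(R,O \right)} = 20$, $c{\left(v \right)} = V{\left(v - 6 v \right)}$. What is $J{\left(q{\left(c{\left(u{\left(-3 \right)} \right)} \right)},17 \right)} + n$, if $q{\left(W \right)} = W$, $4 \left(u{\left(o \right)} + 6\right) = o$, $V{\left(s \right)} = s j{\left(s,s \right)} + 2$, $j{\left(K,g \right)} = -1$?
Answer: $-322$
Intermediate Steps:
$V{\left(s \right)} = 2 - s$ ($V{\left(s \right)} = s \left(-1\right) + 2 = - s + 2 = 2 - s$)
$u{\left(o \right)} = -6 + \frac{o}{4}$
$c{\left(v \right)} = 2 + 5 v$ ($c{\left(v \right)} = 2 - \left(v - 6 v\right) = 2 - - 5 v = 2 + 5 v$)
$n = -342$ ($n = 18 \left(-19\right) = -342$)
$J{\left(q{\left(c{\left(u{\left(-3 \right)} \right)} \right)},17 \right)} + n = 20 - 342 = -322$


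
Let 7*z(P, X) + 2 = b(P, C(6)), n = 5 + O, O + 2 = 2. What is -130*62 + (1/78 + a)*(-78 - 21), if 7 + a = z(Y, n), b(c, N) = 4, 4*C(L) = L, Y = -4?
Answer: -1346173/182 ≈ -7396.6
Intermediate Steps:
O = 0 (O = -2 + 2 = 0)
C(L) = L/4
n = 5 (n = 5 + 0 = 5)
z(P, X) = 2/7 (z(P, X) = -2/7 + (⅐)*4 = -2/7 + 4/7 = 2/7)
a = -47/7 (a = -7 + 2/7 = -47/7 ≈ -6.7143)
-130*62 + (1/78 + a)*(-78 - 21) = -130*62 + (1/78 - 47/7)*(-78 - 21) = -8060 + (1/78 - 47/7)*(-99) = -8060 - 3659/546*(-99) = -8060 + 120747/182 = -1346173/182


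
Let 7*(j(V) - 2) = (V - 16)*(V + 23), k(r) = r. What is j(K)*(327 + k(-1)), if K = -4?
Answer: -119316/7 ≈ -17045.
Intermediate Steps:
j(V) = 2 + (-16 + V)*(23 + V)/7 (j(V) = 2 + ((V - 16)*(V + 23))/7 = 2 + ((-16 + V)*(23 + V))/7 = 2 + (-16 + V)*(23 + V)/7)
j(K)*(327 + k(-1)) = (-354/7 - 4 + (⅐)*(-4)²)*(327 - 1) = (-354/7 - 4 + (⅐)*16)*326 = (-354/7 - 4 + 16/7)*326 = -366/7*326 = -119316/7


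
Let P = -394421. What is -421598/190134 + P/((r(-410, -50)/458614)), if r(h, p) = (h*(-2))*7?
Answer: -1228313208958097/38977470 ≈ -3.1513e+7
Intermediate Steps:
r(h, p) = -14*h (r(h, p) = -2*h*7 = -14*h)
-421598/190134 + P/((r(-410, -50)/458614)) = -421598/190134 - 394421/(-14*(-410)/458614) = -421598*1/190134 - 394421/(5740*(1/458614)) = -210799/95067 - 394421/2870/229307 = -210799/95067 - 394421*229307/2870 = -210799/95067 - 90443496247/2870 = -1228313208958097/38977470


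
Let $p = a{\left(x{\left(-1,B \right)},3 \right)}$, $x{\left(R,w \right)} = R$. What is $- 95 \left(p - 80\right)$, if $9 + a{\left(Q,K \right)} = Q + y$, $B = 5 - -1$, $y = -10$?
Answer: $9500$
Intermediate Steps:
$B = 6$ ($B = 5 + 1 = 6$)
$a{\left(Q,K \right)} = -19 + Q$ ($a{\left(Q,K \right)} = -9 + \left(Q - 10\right) = -9 + \left(-10 + Q\right) = -19 + Q$)
$p = -20$ ($p = -19 - 1 = -20$)
$- 95 \left(p - 80\right) = - 95 \left(-20 - 80\right) = \left(-95\right) \left(-100\right) = 9500$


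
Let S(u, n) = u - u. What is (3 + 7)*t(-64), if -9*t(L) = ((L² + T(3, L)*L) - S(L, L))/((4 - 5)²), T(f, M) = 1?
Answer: -4480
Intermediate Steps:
S(u, n) = 0
t(L) = -L/9 - L²/9 (t(L) = -((L² + 1*L) - 1*0)/(9*((4 - 5)²)) = -((L² + L) + 0)/(9*((-1)²)) = -((L + L²) + 0)/(9*1) = -(L + L²)/9 = -L/9 - L²/9)
(3 + 7)*t(-64) = (3 + 7)*((⅑)*(-64)*(-1 - 1*(-64))) = 10*((⅑)*(-64)*(-1 + 64)) = 10*((⅑)*(-64)*63) = 10*(-448) = -4480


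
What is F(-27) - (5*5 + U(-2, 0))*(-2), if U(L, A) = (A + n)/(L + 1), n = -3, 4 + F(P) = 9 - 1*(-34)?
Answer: 95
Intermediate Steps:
F(P) = 39 (F(P) = -4 + (9 - 1*(-34)) = -4 + (9 + 34) = -4 + 43 = 39)
U(L, A) = (-3 + A)/(1 + L) (U(L, A) = (A - 3)/(L + 1) = (-3 + A)/(1 + L))
F(-27) - (5*5 + U(-2, 0))*(-2) = 39 - (5*5 + (-3 + 0)/(1 - 2))*(-2) = 39 - (25 - 3/(-1))*(-2) = 39 - (25 - 1*(-3))*(-2) = 39 - (25 + 3)*(-2) = 39 - 28*(-2) = 39 - 1*(-56) = 39 + 56 = 95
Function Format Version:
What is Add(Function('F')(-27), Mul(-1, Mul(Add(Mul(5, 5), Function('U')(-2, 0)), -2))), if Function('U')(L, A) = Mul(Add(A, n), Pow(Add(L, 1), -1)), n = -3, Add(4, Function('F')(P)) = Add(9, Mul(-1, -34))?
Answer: 95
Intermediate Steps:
Function('F')(P) = 39 (Function('F')(P) = Add(-4, Add(9, Mul(-1, -34))) = Add(-4, Add(9, 34)) = Add(-4, 43) = 39)
Function('U')(L, A) = Mul(Pow(Add(1, L), -1), Add(-3, A)) (Function('U')(L, A) = Mul(Add(A, -3), Pow(Add(L, 1), -1)) = Mul(Add(-3, A), Pow(Add(1, L), -1)) = Mul(Pow(Add(1, L), -1), Add(-3, A)))
Add(Function('F')(-27), Mul(-1, Mul(Add(Mul(5, 5), Function('U')(-2, 0)), -2))) = Add(39, Mul(-1, Mul(Add(Mul(5, 5), Mul(Pow(Add(1, -2), -1), Add(-3, 0))), -2))) = Add(39, Mul(-1, Mul(Add(25, Mul(Pow(-1, -1), -3)), -2))) = Add(39, Mul(-1, Mul(Add(25, Mul(-1, -3)), -2))) = Add(39, Mul(-1, Mul(Add(25, 3), -2))) = Add(39, Mul(-1, Mul(28, -2))) = Add(39, Mul(-1, -56)) = Add(39, 56) = 95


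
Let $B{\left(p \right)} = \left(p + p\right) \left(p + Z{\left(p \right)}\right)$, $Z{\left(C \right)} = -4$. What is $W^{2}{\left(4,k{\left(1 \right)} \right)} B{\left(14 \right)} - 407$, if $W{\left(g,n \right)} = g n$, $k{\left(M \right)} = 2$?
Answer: $17513$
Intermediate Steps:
$B{\left(p \right)} = 2 p \left(-4 + p\right)$ ($B{\left(p \right)} = \left(p + p\right) \left(p - 4\right) = 2 p \left(-4 + p\right)$)
$W^{2}{\left(4,k{\left(1 \right)} \right)} B{\left(14 \right)} - 407 = \left(4 \cdot 2\right)^{2} \cdot 2 \cdot 14 \left(-4 + 14\right) - 407 = 8^{2} \cdot 2 \cdot 14 \cdot 10 - 407 = 64 \cdot 280 - 407 = 17920 - 407 = 17513$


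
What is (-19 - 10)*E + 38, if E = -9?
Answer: 299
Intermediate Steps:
(-19 - 10)*E + 38 = (-19 - 10)*(-9) + 38 = -29*(-9) + 38 = 261 + 38 = 299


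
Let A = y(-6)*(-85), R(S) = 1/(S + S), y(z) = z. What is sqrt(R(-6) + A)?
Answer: sqrt(18357)/6 ≈ 22.581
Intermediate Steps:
R(S) = 1/(2*S)
A = 510 (A = -6*(-85) = 510)
sqrt(R(-6) + A) = sqrt((1/2)/(-6) + 510) = sqrt((1/2)*(-1/6) + 510) = sqrt(-1/12 + 510) = sqrt(6119/12) = sqrt(18357)/6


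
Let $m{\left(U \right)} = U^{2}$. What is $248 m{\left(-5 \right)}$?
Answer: $6200$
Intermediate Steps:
$248 m{\left(-5 \right)} = 248 \left(-5\right)^{2} = 248 \cdot 25 = 6200$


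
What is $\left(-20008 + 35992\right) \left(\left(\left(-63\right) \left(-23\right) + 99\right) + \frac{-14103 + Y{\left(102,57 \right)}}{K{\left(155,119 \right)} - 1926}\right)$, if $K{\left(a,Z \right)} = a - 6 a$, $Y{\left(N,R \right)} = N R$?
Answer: $\frac{1809836784}{73} \approx 2.4792 \cdot 10^{7}$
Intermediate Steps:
$K{\left(a,Z \right)} = - 5 a$
$\left(-20008 + 35992\right) \left(\left(\left(-63\right) \left(-23\right) + 99\right) + \frac{-14103 + Y{\left(102,57 \right)}}{K{\left(155,119 \right)} - 1926}\right) = \left(-20008 + 35992\right) \left(\left(\left(-63\right) \left(-23\right) + 99\right) + \frac{-14103 + 102 \cdot 57}{\left(-5\right) 155 - 1926}\right) = 15984 \left(\left(1449 + 99\right) + \frac{-14103 + 5814}{-775 - 1926}\right) = 15984 \left(1548 - \frac{8289}{-2701}\right) = 15984 \left(1548 - - \frac{8289}{2701}\right) = 15984 \left(1548 + \frac{8289}{2701}\right) = 15984 \cdot \frac{4189437}{2701} = \frac{1809836784}{73}$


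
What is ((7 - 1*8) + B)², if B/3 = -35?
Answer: 11236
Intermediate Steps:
B = -105 (B = 3*(-35) = -105)
((7 - 1*8) + B)² = ((7 - 1*8) - 105)² = ((7 - 8) - 105)² = (-1 - 105)² = (-106)² = 11236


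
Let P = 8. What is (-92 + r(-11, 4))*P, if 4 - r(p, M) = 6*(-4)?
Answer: -512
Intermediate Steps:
r(p, M) = 28 (r(p, M) = 4 - 6*(-4) = 4 - 1*(-24) = 4 + 24 = 28)
(-92 + r(-11, 4))*P = (-92 + 28)*8 = -64*8 = -512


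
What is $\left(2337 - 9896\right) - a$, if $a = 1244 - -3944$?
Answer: $-12747$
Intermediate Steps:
$a = 5188$ ($a = 1244 + 3944 = 5188$)
$\left(2337 - 9896\right) - a = \left(2337 - 9896\right) - 5188 = -7559 - 5188 = -12747$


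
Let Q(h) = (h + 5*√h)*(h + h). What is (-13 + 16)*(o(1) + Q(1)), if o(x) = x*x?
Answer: 39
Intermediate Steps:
o(x) = x²
Q(h) = 2*h*(h + 5*√h) (Q(h) = (h + 5*√h)*(2*h) = 2*h*(h + 5*√h))
(-13 + 16)*(o(1) + Q(1)) = (-13 + 16)*(1² + (2*1² + 10*1^(3/2))) = 3*(1 + (2*1 + 10*1)) = 3*(1 + (2 + 10)) = 3*(1 + 12) = 3*13 = 39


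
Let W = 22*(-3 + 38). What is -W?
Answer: -770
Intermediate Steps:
W = 770 (W = 22*35 = 770)
-W = -1*770 = -770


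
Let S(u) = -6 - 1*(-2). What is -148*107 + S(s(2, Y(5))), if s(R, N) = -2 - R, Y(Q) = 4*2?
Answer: -15840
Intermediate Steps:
Y(Q) = 8
S(u) = -4 (S(u) = -6 + 2 = -4)
-148*107 + S(s(2, Y(5))) = -148*107 - 4 = -15836 - 4 = -15840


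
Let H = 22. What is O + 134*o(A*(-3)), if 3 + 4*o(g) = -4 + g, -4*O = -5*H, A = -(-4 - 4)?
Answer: -1011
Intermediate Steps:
A = 8 (A = -1*(-8) = 8)
O = 55/2 (O = -(-5)*22/4 = -¼*(-110) = 55/2 ≈ 27.500)
o(g) = -7/4 + g/4 (o(g) = -¾ + (-4 + g)/4 = -¾ + (-1 + g/4) = -7/4 + g/4)
O + 134*o(A*(-3)) = 55/2 + 134*(-7/4 + (8*(-3))/4) = 55/2 + 134*(-7/4 + (¼)*(-24)) = 55/2 + 134*(-7/4 - 6) = 55/2 + 134*(-31/4) = 55/2 - 2077/2 = -1011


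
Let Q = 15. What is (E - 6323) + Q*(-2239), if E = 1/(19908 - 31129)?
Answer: -447807669/11221 ≈ -39908.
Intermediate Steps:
E = -1/11221 (E = 1/(-11221) = -1/11221 ≈ -8.9119e-5)
(E - 6323) + Q*(-2239) = (-1/11221 - 6323) + 15*(-2239) = -70950384/11221 - 33585 = -447807669/11221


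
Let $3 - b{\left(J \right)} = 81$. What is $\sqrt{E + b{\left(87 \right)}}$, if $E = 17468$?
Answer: $\sqrt{17390} \approx 131.87$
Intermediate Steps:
$b{\left(J \right)} = -78$ ($b{\left(J \right)} = 3 - 81 = -78$)
$\sqrt{E + b{\left(87 \right)}} = \sqrt{17468 - 78} = \sqrt{17390}$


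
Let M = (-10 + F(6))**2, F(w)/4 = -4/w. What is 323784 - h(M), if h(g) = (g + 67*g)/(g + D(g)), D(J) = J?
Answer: 323750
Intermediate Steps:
F(w) = -16/w (F(w) = 4*(-4/w) = -16/w)
M = 1444/9 (M = (-10 - 16/6)**2 = (-10 - 16*1/6)**2 = (-10 - 8/3)**2 = (-38/3)**2 = 1444/9 ≈ 160.44)
h(g) = 34 (h(g) = (g + 67*g)/(g + g) = (68*g)/((2*g)) = (68*g)*(1/(2*g)) = 34)
323784 - h(M) = 323784 - 1*34 = 323784 - 34 = 323750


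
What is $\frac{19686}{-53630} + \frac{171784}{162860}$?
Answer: $\frac{150167849}{218354545} \approx 0.68773$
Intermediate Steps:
$\frac{19686}{-53630} + \frac{171784}{162860} = 19686 \left(- \frac{1}{53630}\right) + 171784 \cdot \frac{1}{162860} = - \frac{9843}{26815} + \frac{42946}{40715} = \frac{150167849}{218354545}$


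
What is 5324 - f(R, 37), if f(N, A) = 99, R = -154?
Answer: 5225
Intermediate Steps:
5324 - f(R, 37) = 5324 - 1*99 = 5324 - 99 = 5225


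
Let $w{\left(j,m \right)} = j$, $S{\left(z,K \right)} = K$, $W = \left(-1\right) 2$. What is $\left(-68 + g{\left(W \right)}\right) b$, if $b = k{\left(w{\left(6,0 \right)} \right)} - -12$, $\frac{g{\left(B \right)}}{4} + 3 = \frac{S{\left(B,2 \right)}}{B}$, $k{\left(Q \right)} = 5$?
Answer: $-1428$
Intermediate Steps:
$W = -2$
$g{\left(B \right)} = -12 + \frac{8}{B}$ ($g{\left(B \right)} = -12 + 4 \frac{2}{B} = -12 + \frac{8}{B}$)
$b = 17$ ($b = 5 - -12 = 5 + 12 = 17$)
$\left(-68 + g{\left(W \right)}\right) b = \left(-68 - \left(12 - \frac{8}{-2}\right)\right) 17 = \left(-68 + \left(-12 + 8 \left(- \frac{1}{2}\right)\right)\right) 17 = \left(-68 - 16\right) 17 = \left(-84\right) 17 = -1428$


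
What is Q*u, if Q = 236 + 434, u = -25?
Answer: -16750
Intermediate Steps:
Q = 670
Q*u = 670*(-25) = -16750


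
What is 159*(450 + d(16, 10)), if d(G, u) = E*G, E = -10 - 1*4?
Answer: 35934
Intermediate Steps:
E = -14 (E = -10 - 4 = -14)
d(G, u) = -14*G
159*(450 + d(16, 10)) = 159*(450 - 14*16) = 159*(450 - 224) = 159*226 = 35934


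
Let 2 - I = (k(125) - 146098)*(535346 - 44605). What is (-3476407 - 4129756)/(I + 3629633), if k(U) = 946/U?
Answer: -950770375/8962024290639 ≈ -0.00010609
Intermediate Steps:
I = 8961570586514/125 (I = 2 - (946/125 - 146098)*(535346 - 44605) = 2 - (946*(1/125) - 146098)*490741 = 2 - (946/125 - 146098)*490741 = 2 - (-18261304)*490741/125 = 2 - 1*(-8961570586264/125) = 2 + 8961570586264/125 = 8961570586514/125 ≈ 7.1693e+10)
(-3476407 - 4129756)/(I + 3629633) = (-3476407 - 4129756)/(8961570586514/125 + 3629633) = -7606163/8962024290639/125 = -7606163*125/8962024290639 = -950770375/8962024290639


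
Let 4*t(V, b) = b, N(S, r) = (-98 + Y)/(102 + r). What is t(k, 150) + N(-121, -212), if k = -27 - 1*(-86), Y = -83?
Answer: 2153/55 ≈ 39.145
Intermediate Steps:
N(S, r) = -181/(102 + r) (N(S, r) = (-98 - 83)/(102 + r) = -181/(102 + r))
k = 59 (k = -27 + 86 = 59)
t(V, b) = b/4
t(k, 150) + N(-121, -212) = (1/4)*150 - 181/(102 - 212) = 75/2 - 181/(-110) = 75/2 - 181*(-1/110) = 75/2 + 181/110 = 2153/55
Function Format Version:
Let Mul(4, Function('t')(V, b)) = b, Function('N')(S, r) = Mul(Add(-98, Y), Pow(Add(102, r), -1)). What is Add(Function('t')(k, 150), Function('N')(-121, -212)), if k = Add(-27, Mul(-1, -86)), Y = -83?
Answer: Rational(2153, 55) ≈ 39.145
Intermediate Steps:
Function('N')(S, r) = Mul(-181, Pow(Add(102, r), -1)) (Function('N')(S, r) = Mul(Add(-98, -83), Pow(Add(102, r), -1)) = Mul(-181, Pow(Add(102, r), -1)))
k = 59 (k = Add(-27, 86) = 59)
Function('t')(V, b) = Mul(Rational(1, 4), b)
Add(Function('t')(k, 150), Function('N')(-121, -212)) = Add(Mul(Rational(1, 4), 150), Mul(-181, Pow(Add(102, -212), -1))) = Add(Rational(75, 2), Mul(-181, Pow(-110, -1))) = Add(Rational(75, 2), Mul(-181, Rational(-1, 110))) = Add(Rational(75, 2), Rational(181, 110)) = Rational(2153, 55)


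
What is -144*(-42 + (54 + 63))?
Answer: -10800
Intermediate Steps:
-144*(-42 + (54 + 63)) = -144*(-42 + 117) = -144*75 = -10800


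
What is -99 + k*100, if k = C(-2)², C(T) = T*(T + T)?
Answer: 6301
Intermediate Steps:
C(T) = 2*T² (C(T) = T*(2*T) = 2*T²)
k = 64 (k = (2*(-2)²)² = (2*4)² = 8² = 64)
-99 + k*100 = -99 + 64*100 = -99 + 6400 = 6301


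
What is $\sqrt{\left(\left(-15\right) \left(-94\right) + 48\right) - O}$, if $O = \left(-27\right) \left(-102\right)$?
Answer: $36 i \approx 36.0 i$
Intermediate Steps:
$O = 2754$
$\sqrt{\left(\left(-15\right) \left(-94\right) + 48\right) - O} = \sqrt{\left(\left(-15\right) \left(-94\right) + 48\right) - 2754} = \sqrt{\left(1410 + 48\right) - 2754} = \sqrt{1458 - 2754} = \sqrt{-1296} = 36 i$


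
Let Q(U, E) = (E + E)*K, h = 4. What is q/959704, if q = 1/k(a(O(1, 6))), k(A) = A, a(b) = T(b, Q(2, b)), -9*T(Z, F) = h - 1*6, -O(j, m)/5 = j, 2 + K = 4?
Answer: 9/1919408 ≈ 4.6889e-6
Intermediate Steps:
K = 2 (K = -2 + 4 = 2)
Q(U, E) = 4*E (Q(U, E) = (E + E)*2 = (2*E)*2 = 4*E)
O(j, m) = -5*j
T(Z, F) = 2/9 (T(Z, F) = -(4 - 1*6)/9 = -(4 - 6)/9 = -1/9*(-2) = 2/9)
a(b) = 2/9
q = 9/2 (q = 1/(2/9) = 9/2 ≈ 4.5000)
q/959704 = (9/2)/959704 = (9/2)*(1/959704) = 9/1919408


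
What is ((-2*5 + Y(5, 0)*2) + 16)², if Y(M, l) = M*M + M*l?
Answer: 3136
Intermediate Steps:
Y(M, l) = M² + M*l
((-2*5 + Y(5, 0)*2) + 16)² = ((-2*5 + (5*(5 + 0))*2) + 16)² = ((-10 + (5*5)*2) + 16)² = ((-10 + 25*2) + 16)² = ((-10 + 50) + 16)² = (40 + 16)² = 56² = 3136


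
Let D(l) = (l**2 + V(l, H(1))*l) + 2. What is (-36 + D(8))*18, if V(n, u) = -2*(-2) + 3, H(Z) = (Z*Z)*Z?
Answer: 1548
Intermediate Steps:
H(Z) = Z**3 (H(Z) = Z**2*Z = Z**3)
V(n, u) = 7 (V(n, u) = 4 + 3 = 7)
D(l) = 2 + l**2 + 7*l (D(l) = (l**2 + 7*l) + 2 = 2 + l**2 + 7*l)
(-36 + D(8))*18 = (-36 + (2 + 8**2 + 7*8))*18 = (-36 + (2 + 64 + 56))*18 = (-36 + 122)*18 = 86*18 = 1548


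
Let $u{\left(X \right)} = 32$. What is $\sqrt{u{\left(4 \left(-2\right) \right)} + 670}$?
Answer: $3 \sqrt{78} \approx 26.495$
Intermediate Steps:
$\sqrt{u{\left(4 \left(-2\right) \right)} + 670} = \sqrt{32 + 670} = \sqrt{702} = 3 \sqrt{78}$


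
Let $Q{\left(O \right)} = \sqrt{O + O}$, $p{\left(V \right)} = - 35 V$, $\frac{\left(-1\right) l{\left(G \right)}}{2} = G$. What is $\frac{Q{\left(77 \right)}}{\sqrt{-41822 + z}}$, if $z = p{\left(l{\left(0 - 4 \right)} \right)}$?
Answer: $- \frac{i \sqrt{180103}}{7017} \approx - 0.06048 i$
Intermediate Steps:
$l{\left(G \right)} = - 2 G$
$z = -280$ ($z = - 35 \left(- 2 \left(0 - 4\right)\right) = - 35 \left(\left(-2\right) \left(-4\right)\right) = \left(-35\right) 8 = -280$)
$Q{\left(O \right)} = \sqrt{2} \sqrt{O}$ ($Q{\left(O \right)} = \sqrt{2 O} = \sqrt{2} \sqrt{O}$)
$\frac{Q{\left(77 \right)}}{\sqrt{-41822 + z}} = \frac{\sqrt{2} \sqrt{77}}{\sqrt{-41822 - 280}} = \frac{\sqrt{154}}{\sqrt{-42102}} = \frac{\sqrt{154}}{3 i \sqrt{4678}} = \sqrt{154} \left(- \frac{i \sqrt{4678}}{14034}\right) = - \frac{i \sqrt{180103}}{7017}$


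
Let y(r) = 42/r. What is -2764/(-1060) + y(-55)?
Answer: 1075/583 ≈ 1.8439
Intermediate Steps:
-2764/(-1060) + y(-55) = -2764/(-1060) + 42/(-55) = -2764*(-1/1060) + 42*(-1/55) = 691/265 - 42/55 = 1075/583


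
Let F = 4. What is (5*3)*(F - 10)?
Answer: -90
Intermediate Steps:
(5*3)*(F - 10) = (5*3)*(4 - 10) = 15*(-6) = -90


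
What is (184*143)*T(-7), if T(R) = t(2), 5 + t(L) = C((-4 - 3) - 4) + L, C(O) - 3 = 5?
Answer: 131560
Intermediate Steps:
C(O) = 8 (C(O) = 3 + 5 = 8)
t(L) = 3 + L (t(L) = -5 + (8 + L) = 3 + L)
T(R) = 5 (T(R) = 3 + 2 = 5)
(184*143)*T(-7) = (184*143)*5 = 26312*5 = 131560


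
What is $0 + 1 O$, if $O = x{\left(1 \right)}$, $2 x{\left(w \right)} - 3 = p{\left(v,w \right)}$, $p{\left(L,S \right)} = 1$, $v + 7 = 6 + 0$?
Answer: $2$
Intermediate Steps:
$v = -1$ ($v = -7 + \left(6 + 0\right) = -7 + 6 = -1$)
$x{\left(w \right)} = 2$ ($x{\left(w \right)} = \frac{3}{2} + \frac{1}{2} \cdot 1 = \frac{3}{2} + \frac{1}{2} = 2$)
$O = 2$
$0 + 1 O = 0 + 1 \cdot 2 = 0 + 2 = 2$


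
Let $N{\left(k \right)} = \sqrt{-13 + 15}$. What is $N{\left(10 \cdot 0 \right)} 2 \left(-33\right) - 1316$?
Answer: $-1316 - 66 \sqrt{2} \approx -1409.3$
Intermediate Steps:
$N{\left(k \right)} = \sqrt{2}$
$N{\left(10 \cdot 0 \right)} 2 \left(-33\right) - 1316 = \sqrt{2} \cdot 2 \left(-33\right) - 1316 = \sqrt{2} \left(-66\right) - 1316 = - 66 \sqrt{2} - 1316 = -1316 - 66 \sqrt{2}$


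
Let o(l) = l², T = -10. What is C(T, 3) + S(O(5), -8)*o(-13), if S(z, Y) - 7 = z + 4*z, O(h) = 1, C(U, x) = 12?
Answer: 2040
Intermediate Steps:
S(z, Y) = 7 + 5*z (S(z, Y) = 7 + (z + 4*z) = 7 + 5*z)
C(T, 3) + S(O(5), -8)*o(-13) = 12 + (7 + 5*1)*(-13)² = 12 + (7 + 5)*169 = 12 + 12*169 = 12 + 2028 = 2040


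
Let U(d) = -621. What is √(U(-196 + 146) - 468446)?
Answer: I*√469067 ≈ 684.88*I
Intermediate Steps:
√(U(-196 + 146) - 468446) = √(-621 - 468446) = √(-469067) = I*√469067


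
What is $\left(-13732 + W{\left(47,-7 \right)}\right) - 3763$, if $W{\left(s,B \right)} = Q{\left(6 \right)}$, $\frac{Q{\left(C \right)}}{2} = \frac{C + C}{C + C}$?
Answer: $-17493$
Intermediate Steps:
$Q{\left(C \right)} = 2$ ($Q{\left(C \right)} = 2 \frac{C + C}{C + C} = 2 \frac{2 C}{2 C} = 2 \cdot 2 C \frac{1}{2 C} = 2 \cdot 1 = 2$)
$W{\left(s,B \right)} = 2$
$\left(-13732 + W{\left(47,-7 \right)}\right) - 3763 = \left(-13732 + 2\right) - 3763 = -13730 - 3763 = -17493$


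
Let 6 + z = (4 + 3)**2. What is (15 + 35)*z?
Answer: 2150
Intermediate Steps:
z = 43 (z = -6 + (4 + 3)**2 = -6 + 7**2 = -6 + 49 = 43)
(15 + 35)*z = (15 + 35)*43 = 50*43 = 2150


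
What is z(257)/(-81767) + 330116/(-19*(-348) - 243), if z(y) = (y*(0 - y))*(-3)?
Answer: 25730596729/520774023 ≈ 49.408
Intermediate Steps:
z(y) = 3*y² (z(y) = (y*(-y))*(-3) = -y²*(-3) = 3*y²)
z(257)/(-81767) + 330116/(-19*(-348) - 243) = (3*257²)/(-81767) + 330116/(-19*(-348) - 243) = (3*66049)*(-1/81767) + 330116/(6612 - 243) = 198147*(-1/81767) + 330116/6369 = -198147/81767 + 330116*(1/6369) = -198147/81767 + 330116/6369 = 25730596729/520774023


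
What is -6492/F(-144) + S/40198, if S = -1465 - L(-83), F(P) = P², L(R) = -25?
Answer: -12117719/34731072 ≈ -0.34890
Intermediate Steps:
S = -1440 (S = -1465 - 1*(-25) = -1465 + 25 = -1440)
-6492/F(-144) + S/40198 = -6492/((-144)²) - 1440/40198 = -6492/20736 - 1440*1/40198 = -6492*1/20736 - 720/20099 = -541/1728 - 720/20099 = -12117719/34731072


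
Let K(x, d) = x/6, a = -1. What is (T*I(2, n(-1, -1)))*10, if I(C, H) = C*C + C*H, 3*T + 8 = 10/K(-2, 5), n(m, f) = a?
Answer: -760/3 ≈ -253.33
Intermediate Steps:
n(m, f) = -1
K(x, d) = x/6 (K(x, d) = x*(1/6) = x/6)
T = -38/3 (T = -8/3 + (10/(((1/6)*(-2))))/3 = -8/3 + (10/(-1/3))/3 = -8/3 + (10*(-3))/3 = -8/3 + (1/3)*(-30) = -8/3 - 10 = -38/3 ≈ -12.667)
I(C, H) = C**2 + C*H
(T*I(2, n(-1, -1)))*10 = -76*(2 - 1)/3*10 = -76/3*10 = -760/3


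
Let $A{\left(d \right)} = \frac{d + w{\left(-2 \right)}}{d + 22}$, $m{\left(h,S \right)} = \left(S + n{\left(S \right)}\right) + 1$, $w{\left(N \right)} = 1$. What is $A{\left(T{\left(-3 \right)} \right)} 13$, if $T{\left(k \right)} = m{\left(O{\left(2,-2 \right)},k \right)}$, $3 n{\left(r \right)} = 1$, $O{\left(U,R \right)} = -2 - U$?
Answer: $- \frac{26}{61} \approx -0.42623$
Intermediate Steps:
$n{\left(r \right)} = \frac{1}{3}$ ($n{\left(r \right)} = \frac{1}{3} \cdot 1 = \frac{1}{3}$)
$m{\left(h,S \right)} = \frac{4}{3} + S$ ($m{\left(h,S \right)} = \left(S + \frac{1}{3}\right) + 1 = \left(\frac{1}{3} + S\right) + 1 = \frac{4}{3} + S$)
$T{\left(k \right)} = \frac{4}{3} + k$
$A{\left(d \right)} = \frac{1 + d}{22 + d}$ ($A{\left(d \right)} = \frac{d + 1}{d + 22} = \frac{1 + d}{22 + d}$)
$A{\left(T{\left(-3 \right)} \right)} 13 = \frac{1 + \left(\frac{4}{3} - 3\right)}{22 + \left(\frac{4}{3} - 3\right)} 13 = \frac{1 - \frac{5}{3}}{22 - \frac{5}{3}} \cdot 13 = \frac{1}{\frac{61}{3}} \left(- \frac{2}{3}\right) 13 = \frac{3}{61} \left(- \frac{2}{3}\right) 13 = \left(- \frac{2}{61}\right) 13 = - \frac{26}{61}$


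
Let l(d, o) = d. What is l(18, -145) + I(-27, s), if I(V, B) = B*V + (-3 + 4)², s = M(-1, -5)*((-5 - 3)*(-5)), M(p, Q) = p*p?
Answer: -1061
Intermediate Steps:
M(p, Q) = p²
s = 40 (s = (-1)²*((-5 - 3)*(-5)) = 1*(-8*(-5)) = 1*40 = 40)
I(V, B) = 1 + B*V (I(V, B) = B*V + 1² = B*V + 1 = 1 + B*V)
l(18, -145) + I(-27, s) = 18 + (1 + 40*(-27)) = 18 + (1 - 1080) = 18 - 1079 = -1061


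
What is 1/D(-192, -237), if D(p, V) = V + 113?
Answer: -1/124 ≈ -0.0080645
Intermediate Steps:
D(p, V) = 113 + V
1/D(-192, -237) = 1/(113 - 237) = 1/(-124) = -1/124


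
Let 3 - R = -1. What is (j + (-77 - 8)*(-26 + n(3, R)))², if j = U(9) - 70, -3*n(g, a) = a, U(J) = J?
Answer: 46063369/9 ≈ 5.1182e+6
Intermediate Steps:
R = 4 (R = 3 - 1*(-1) = 3 + 1 = 4)
n(g, a) = -a/3
j = -61 (j = 9 - 70 = -61)
(j + (-77 - 8)*(-26 + n(3, R)))² = (-61 + (-77 - 8)*(-26 - ⅓*4))² = (-61 - 85*(-26 - 4/3))² = (-61 - 85*(-82/3))² = (-61 + 6970/3)² = (6787/3)² = 46063369/9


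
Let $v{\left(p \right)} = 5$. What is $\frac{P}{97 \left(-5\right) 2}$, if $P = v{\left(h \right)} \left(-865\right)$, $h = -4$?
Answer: $\frac{865}{194} \approx 4.4588$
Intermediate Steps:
$P = -4325$ ($P = 5 \left(-865\right) = -4325$)
$\frac{P}{97 \left(-5\right) 2} = - \frac{4325}{97 \left(-5\right) 2} = - \frac{4325}{\left(-485\right) 2} = - \frac{4325}{-970} = \left(-4325\right) \left(- \frac{1}{970}\right) = \frac{865}{194}$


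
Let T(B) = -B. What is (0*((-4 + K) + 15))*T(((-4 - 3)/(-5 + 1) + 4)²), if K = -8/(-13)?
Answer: 0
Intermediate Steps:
K = 8/13 (K = -8*(-1/13) = 8/13 ≈ 0.61539)
(0*((-4 + K) + 15))*T(((-4 - 3)/(-5 + 1) + 4)²) = (0*((-4 + 8/13) + 15))*(-((-4 - 3)/(-5 + 1) + 4)²) = (0*(-44/13 + 15))*(-(-7/(-4) + 4)²) = (0*(151/13))*(-(-7*(-¼) + 4)²) = 0*(-(7/4 + 4)²) = 0*(-(23/4)²) = 0*(-1*529/16) = 0*(-529/16) = 0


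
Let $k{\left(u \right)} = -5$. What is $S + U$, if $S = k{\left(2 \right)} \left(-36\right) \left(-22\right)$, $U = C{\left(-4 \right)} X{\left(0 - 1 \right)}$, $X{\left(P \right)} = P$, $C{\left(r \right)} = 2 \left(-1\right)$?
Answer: $-3958$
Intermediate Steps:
$C{\left(r \right)} = -2$
$U = 2$ ($U = - 2 \left(0 - 1\right) = \left(-2\right) \left(-1\right) = 2$)
$S = -3960$ ($S = \left(-5\right) \left(-36\right) \left(-22\right) = 180 \left(-22\right) = -3960$)
$S + U = -3960 + 2 = -3958$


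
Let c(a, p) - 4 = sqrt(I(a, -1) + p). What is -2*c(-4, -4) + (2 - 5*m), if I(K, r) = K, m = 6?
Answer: -36 - 4*I*sqrt(2) ≈ -36.0 - 5.6569*I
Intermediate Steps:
c(a, p) = 4 + sqrt(a + p)
-2*c(-4, -4) + (2 - 5*m) = -2*(4 + sqrt(-4 - 4)) + (2 - 5*6) = -2*(4 + sqrt(-8)) + (2 - 30) = -2*(4 + 2*I*sqrt(2)) - 28 = (-8 - 4*I*sqrt(2)) - 28 = -36 - 4*I*sqrt(2)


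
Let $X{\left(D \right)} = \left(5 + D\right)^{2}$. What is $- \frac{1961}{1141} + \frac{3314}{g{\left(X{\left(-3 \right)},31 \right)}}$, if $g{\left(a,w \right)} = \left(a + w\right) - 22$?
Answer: $\frac{3755781}{14833} \approx 253.2$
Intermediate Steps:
$g{\left(a,w \right)} = -22 + a + w$
$- \frac{1961}{1141} + \frac{3314}{g{\left(X{\left(-3 \right)},31 \right)}} = - \frac{1961}{1141} + \frac{3314}{-22 + \left(5 - 3\right)^{2} + 31} = \left(-1961\right) \frac{1}{1141} + \frac{3314}{-22 + 2^{2} + 31} = - \frac{1961}{1141} + \frac{3314}{-22 + 4 + 31} = - \frac{1961}{1141} + \frac{3314}{13} = \frac{3755781}{14833}$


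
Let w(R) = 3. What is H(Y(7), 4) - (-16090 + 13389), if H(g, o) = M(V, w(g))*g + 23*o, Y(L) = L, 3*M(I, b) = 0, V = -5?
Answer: 2793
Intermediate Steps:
M(I, b) = 0 (M(I, b) = (⅓)*0 = 0)
H(g, o) = 23*o (H(g, o) = 0*g + 23*o = 0 + 23*o = 23*o)
H(Y(7), 4) - (-16090 + 13389) = 23*4 - (-16090 + 13389) = 92 - 1*(-2701) = 92 + 2701 = 2793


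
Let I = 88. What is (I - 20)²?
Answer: 4624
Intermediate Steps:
(I - 20)² = (88 - 20)² = 68² = 4624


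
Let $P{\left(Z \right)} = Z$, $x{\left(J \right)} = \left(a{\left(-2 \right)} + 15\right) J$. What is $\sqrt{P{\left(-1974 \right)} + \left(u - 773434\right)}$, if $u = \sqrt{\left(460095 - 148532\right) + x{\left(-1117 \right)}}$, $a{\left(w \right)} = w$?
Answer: $\sqrt{-775408 + \sqrt{297042}} \approx 880.26 i$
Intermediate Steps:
$x{\left(J \right)} = 13 J$ ($x{\left(J \right)} = \left(-2 + 15\right) J = 13 J$)
$u = \sqrt{297042}$ ($u = \sqrt{\left(460095 - 148532\right) + 13 \left(-1117\right)} = \sqrt{311563 - 14521} = \sqrt{297042} \approx 545.02$)
$\sqrt{P{\left(-1974 \right)} + \left(u - 773434\right)} = \sqrt{-1974 + \left(\sqrt{297042} - 773434\right)} = \sqrt{-1974 - \left(773434 - \sqrt{297042}\right)} = \sqrt{-775408 + \sqrt{297042}}$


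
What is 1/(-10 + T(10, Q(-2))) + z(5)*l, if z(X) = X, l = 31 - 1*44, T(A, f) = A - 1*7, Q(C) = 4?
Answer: -456/7 ≈ -65.143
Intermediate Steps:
T(A, f) = -7 + A (T(A, f) = A - 7 = -7 + A)
l = -13 (l = 31 - 44 = -13)
1/(-10 + T(10, Q(-2))) + z(5)*l = 1/(-10 + (-7 + 10)) + 5*(-13) = 1/(-10 + 3) - 65 = 1/(-7) - 65 = -1/7 - 65 = -456/7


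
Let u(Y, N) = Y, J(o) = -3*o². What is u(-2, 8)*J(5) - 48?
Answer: 102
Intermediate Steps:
u(-2, 8)*J(5) - 48 = -(-6)*5² - 48 = -(-6)*25 - 48 = -2*(-75) - 48 = 150 - 48 = 102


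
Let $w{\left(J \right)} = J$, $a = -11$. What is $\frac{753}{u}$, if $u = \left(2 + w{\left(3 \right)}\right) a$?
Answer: $- \frac{753}{55} \approx -13.691$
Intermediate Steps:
$u = -55$ ($u = \left(2 + 3\right) \left(-11\right) = 5 \left(-11\right) = -55$)
$\frac{753}{u} = \frac{753}{-55} = 753 \left(- \frac{1}{55}\right) = - \frac{753}{55}$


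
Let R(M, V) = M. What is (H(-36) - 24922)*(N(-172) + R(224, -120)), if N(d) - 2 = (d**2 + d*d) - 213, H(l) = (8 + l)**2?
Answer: -1428510978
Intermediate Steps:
N(d) = -211 + 2*d**2 (N(d) = 2 + ((d**2 + d*d) - 213) = 2 + ((d**2 + d**2) - 213) = 2 + (2*d**2 - 213) = 2 + (-213 + 2*d**2) = -211 + 2*d**2)
(H(-36) - 24922)*(N(-172) + R(224, -120)) = ((8 - 36)**2 - 24922)*((-211 + 2*(-172)**2) + 224) = ((-28)**2 - 24922)*((-211 + 2*29584) + 224) = (784 - 24922)*((-211 + 59168) + 224) = -24138*(58957 + 224) = -24138*59181 = -1428510978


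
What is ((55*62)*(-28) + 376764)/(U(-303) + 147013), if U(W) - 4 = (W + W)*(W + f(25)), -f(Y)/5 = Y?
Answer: 281284/406385 ≈ 0.69216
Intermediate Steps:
f(Y) = -5*Y
U(W) = 4 + 2*W*(-125 + W) (U(W) = 4 + (W + W)*(W - 5*25) = 4 + (2*W)*(W - 125) = 4 + (2*W)*(-125 + W) = 4 + 2*W*(-125 + W))
((55*62)*(-28) + 376764)/(U(-303) + 147013) = ((55*62)*(-28) + 376764)/((4 - 250*(-303) + 2*(-303)²) + 147013) = (3410*(-28) + 376764)/((4 + 75750 + 2*91809) + 147013) = (-95480 + 376764)/((4 + 75750 + 183618) + 147013) = 281284/(259372 + 147013) = 281284/406385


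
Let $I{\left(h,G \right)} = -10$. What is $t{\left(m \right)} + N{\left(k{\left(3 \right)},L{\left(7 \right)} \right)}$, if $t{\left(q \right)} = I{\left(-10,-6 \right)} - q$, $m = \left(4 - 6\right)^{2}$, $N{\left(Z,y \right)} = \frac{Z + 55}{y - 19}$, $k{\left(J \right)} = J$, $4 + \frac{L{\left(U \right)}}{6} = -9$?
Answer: $- \frac{1416}{97} \approx -14.598$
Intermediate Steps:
$L{\left(U \right)} = -78$ ($L{\left(U \right)} = -24 + 6 \left(-9\right) = -24 - 54 = -78$)
$N{\left(Z,y \right)} = \frac{55 + Z}{-19 + y}$
$m = 4$ ($m = \left(-2\right)^{2} = 4$)
$t{\left(q \right)} = -10 - q$
$t{\left(m \right)} + N{\left(k{\left(3 \right)},L{\left(7 \right)} \right)} = \left(-10 - 4\right) + \frac{55 + 3}{-19 - 78} = \left(-10 - 4\right) + \frac{1}{-97} \cdot 58 = -14 - \frac{58}{97} = - \frac{1416}{97}$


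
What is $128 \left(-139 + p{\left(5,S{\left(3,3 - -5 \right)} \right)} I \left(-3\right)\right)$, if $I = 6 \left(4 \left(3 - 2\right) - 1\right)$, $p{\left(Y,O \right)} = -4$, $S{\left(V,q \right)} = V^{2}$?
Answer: $9856$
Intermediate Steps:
$I = 18$ ($I = 6 \left(4 \cdot 1 - 1\right) = 6 \left(4 - 1\right) = 6 \cdot 3 = 18$)
$128 \left(-139 + p{\left(5,S{\left(3,3 - -5 \right)} \right)} I \left(-3\right)\right) = 128 \left(-139 + \left(-4\right) 18 \left(-3\right)\right) = 128 \left(-139 - -216\right) = 128 \left(-139 + 216\right) = 128 \cdot 77 = 9856$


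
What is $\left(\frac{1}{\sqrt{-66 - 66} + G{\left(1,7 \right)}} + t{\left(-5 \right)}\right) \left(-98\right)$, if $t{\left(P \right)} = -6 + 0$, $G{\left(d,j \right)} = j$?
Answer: $\frac{105742}{181} + \frac{196 i \sqrt{33}}{181} \approx 584.21 + 6.2206 i$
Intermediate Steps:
$t{\left(P \right)} = -6$
$\left(\frac{1}{\sqrt{-66 - 66} + G{\left(1,7 \right)}} + t{\left(-5 \right)}\right) \left(-98\right) = \left(\frac{1}{\sqrt{-66 - 66} + 7} - 6\right) \left(-98\right) = \left(\frac{1}{\sqrt{-132} + 7} - 6\right) \left(-98\right) = \left(\frac{1}{2 i \sqrt{33} + 7} - 6\right) \left(-98\right) = \left(\frac{1}{7 + 2 i \sqrt{33}} - 6\right) \left(-98\right) = \left(-6 + \frac{1}{7 + 2 i \sqrt{33}}\right) \left(-98\right) = 588 - \frac{98}{7 + 2 i \sqrt{33}}$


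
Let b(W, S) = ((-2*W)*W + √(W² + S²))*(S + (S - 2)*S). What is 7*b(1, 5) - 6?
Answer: -286 + 140*√26 ≈ 427.86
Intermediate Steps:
b(W, S) = (S + S*(-2 + S))*(√(S² + W²) - 2*W²) (b(W, S) = (-2*W² + √(S² + W²))*(S + (-2 + S)*S) = (√(S² + W²) - 2*W²)*(S + S*(-2 + S)) = (S + S*(-2 + S))*(√(S² + W²) - 2*W²))
7*b(1, 5) - 6 = 7*(5*(-√(5² + 1²) + 2*1² + 5*√(5² + 1²) - 2*5*1²)) - 6 = 7*(5*(-√(25 + 1) + 2*1 + 5*√(25 + 1) - 2*5*1)) - 6 = 7*(5*(-√26 + 2 + 5*√26 - 10)) - 6 = 7*(5*(-8 + 4*√26)) - 6 = 7*(-40 + 20*√26) - 6 = (-280 + 140*√26) - 6 = -286 + 140*√26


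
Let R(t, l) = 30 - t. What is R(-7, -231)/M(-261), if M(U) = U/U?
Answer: 37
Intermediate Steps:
M(U) = 1
R(-7, -231)/M(-261) = (30 - 1*(-7))/1 = (30 + 7)*1 = 37*1 = 37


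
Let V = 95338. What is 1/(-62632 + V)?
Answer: 1/32706 ≈ 3.0575e-5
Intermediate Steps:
1/(-62632 + V) = 1/(-62632 + 95338) = 1/32706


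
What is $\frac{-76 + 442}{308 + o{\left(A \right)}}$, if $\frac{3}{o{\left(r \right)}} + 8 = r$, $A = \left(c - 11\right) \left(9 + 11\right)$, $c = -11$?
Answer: $\frac{163968}{137981} \approx 1.1883$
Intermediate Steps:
$A = -440$ ($A = \left(-11 - 11\right) \left(9 + 11\right) = \left(-22\right) 20 = -440$)
$o{\left(r \right)} = \frac{3}{-8 + r}$
$\frac{-76 + 442}{308 + o{\left(A \right)}} = \frac{-76 + 442}{308 + \frac{3}{-8 - 440}} = \frac{366}{308 + \frac{3}{-448}} = \frac{366}{308 + 3 \left(- \frac{1}{448}\right)} = \frac{366}{308 - \frac{3}{448}} = \frac{366}{\frac{137981}{448}} = 366 \cdot \frac{448}{137981} = \frac{163968}{137981}$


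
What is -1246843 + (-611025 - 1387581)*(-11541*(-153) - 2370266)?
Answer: 1208142089915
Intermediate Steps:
-1246843 + (-611025 - 1387581)*(-11541*(-153) - 2370266) = -1246843 - 1998606*(1765773 - 2370266) = -1246843 - 1998606*(-604493) = -1246843 + 1208143336758 = 1208142089915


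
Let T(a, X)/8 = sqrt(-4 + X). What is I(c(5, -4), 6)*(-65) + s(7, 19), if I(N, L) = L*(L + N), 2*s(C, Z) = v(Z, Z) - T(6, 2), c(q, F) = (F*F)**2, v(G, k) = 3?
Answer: -204357/2 - 4*I*sqrt(2) ≈ -1.0218e+5 - 5.6569*I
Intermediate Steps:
T(a, X) = 8*sqrt(-4 + X)
c(q, F) = F**4 (c(q, F) = (F**2)**2 = F**4)
s(C, Z) = 3/2 - 4*I*sqrt(2) (s(C, Z) = (3 - 8*sqrt(-4 + 2))/2 = (3 - 8*sqrt(-2))/2 = (3 - 8*I*sqrt(2))/2 = 3/2 - 4*I*sqrt(2))
I(c(5, -4), 6)*(-65) + s(7, 19) = (6*(6 + (-4)**4))*(-65) + (3/2 - 4*I*sqrt(2)) = (6*(6 + 256))*(-65) + (3/2 - 4*I*sqrt(2)) = (6*262)*(-65) + (3/2 - 4*I*sqrt(2)) = 1572*(-65) + (3/2 - 4*I*sqrt(2)) = -102180 + (3/2 - 4*I*sqrt(2)) = -204357/2 - 4*I*sqrt(2)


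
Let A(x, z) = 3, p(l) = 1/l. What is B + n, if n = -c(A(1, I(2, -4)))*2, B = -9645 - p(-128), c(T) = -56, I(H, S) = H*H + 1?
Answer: -1220223/128 ≈ -9533.0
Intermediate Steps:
I(H, S) = 1 + H² (I(H, S) = H² + 1 = 1 + H²)
B = -1234559/128 (B = -9645 - 1/(-128) = -9645 - 1*(-1/128) = -9645 + 1/128 = -1234559/128 ≈ -9645.0)
n = 112 (n = -(-56)*2 = -1*(-112) = 112)
B + n = -1234559/128 + 112 = -1220223/128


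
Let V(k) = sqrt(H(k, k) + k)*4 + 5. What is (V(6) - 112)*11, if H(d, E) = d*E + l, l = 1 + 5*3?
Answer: -1177 + 44*sqrt(58) ≈ -841.91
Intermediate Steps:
l = 16 (l = 1 + 15 = 16)
H(d, E) = 16 + E*d (H(d, E) = d*E + 16 = E*d + 16 = 16 + E*d)
V(k) = 5 + 4*sqrt(16 + k + k**2) (V(k) = sqrt((16 + k*k) + k)*4 + 5 = sqrt((16 + k**2) + k)*4 + 5 = sqrt(16 + k + k**2)*4 + 5 = 4*sqrt(16 + k + k**2) + 5 = 5 + 4*sqrt(16 + k + k**2))
(V(6) - 112)*11 = ((5 + 4*sqrt(16 + 6 + 6**2)) - 112)*11 = ((5 + 4*sqrt(16 + 6 + 36)) - 112)*11 = ((5 + 4*sqrt(58)) - 112)*11 = (-107 + 4*sqrt(58))*11 = -1177 + 44*sqrt(58)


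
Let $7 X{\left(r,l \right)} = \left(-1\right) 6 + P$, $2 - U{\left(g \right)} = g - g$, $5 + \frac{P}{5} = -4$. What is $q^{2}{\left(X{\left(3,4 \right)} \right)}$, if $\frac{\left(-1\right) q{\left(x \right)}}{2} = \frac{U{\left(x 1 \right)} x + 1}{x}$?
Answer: $\frac{36100}{2601} \approx 13.879$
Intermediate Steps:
$P = -45$ ($P = -25 + 5 \left(-4\right) = -25 - 20 = -45$)
$U{\left(g \right)} = 2$ ($U{\left(g \right)} = 2 - \left(g - g\right) = 2 - 0 = 2 + 0 = 2$)
$X{\left(r,l \right)} = - \frac{51}{7}$ ($X{\left(r,l \right)} = \frac{\left(-1\right) 6 - 45}{7} = \frac{-6 - 45}{7} = \frac{1}{7} \left(-51\right) = - \frac{51}{7}$)
$q{\left(x \right)} = - \frac{2 \left(1 + 2 x\right)}{x}$ ($q{\left(x \right)} = - 2 \frac{2 x + 1}{x} = - 2 \frac{1 + 2 x}{x} = - \frac{2 \left(1 + 2 x\right)}{x}$)
$q^{2}{\left(X{\left(3,4 \right)} \right)} = \left(-4 - \frac{2}{- \frac{51}{7}}\right)^{2} = \left(-4 - - \frac{14}{51}\right)^{2} = \left(-4 + \frac{14}{51}\right)^{2} = \left(- \frac{190}{51}\right)^{2} = \frac{36100}{2601}$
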